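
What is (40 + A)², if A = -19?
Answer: 441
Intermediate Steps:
(40 + A)² = (40 - 19)² = 21² = 441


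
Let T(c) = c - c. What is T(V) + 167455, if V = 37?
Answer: 167455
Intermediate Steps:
T(c) = 0
T(V) + 167455 = 0 + 167455 = 167455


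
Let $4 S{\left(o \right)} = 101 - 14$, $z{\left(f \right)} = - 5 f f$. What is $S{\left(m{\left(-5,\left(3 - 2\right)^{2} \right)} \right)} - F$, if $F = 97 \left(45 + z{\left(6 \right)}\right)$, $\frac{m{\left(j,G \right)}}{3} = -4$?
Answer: $\frac{52467}{4} \approx 13117.0$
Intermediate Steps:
$m{\left(j,G \right)} = -12$ ($m{\left(j,G \right)} = 3 \left(-4\right) = -12$)
$z{\left(f \right)} = - 5 f^{2}$
$S{\left(o \right)} = \frac{87}{4}$ ($S{\left(o \right)} = \frac{101 - 14}{4} = \frac{1}{4} \cdot 87 = \frac{87}{4}$)
$F = -13095$ ($F = 97 \left(45 - 5 \cdot 6^{2}\right) = 97 \left(45 - 180\right) = 97 \left(-135\right) = -13095$)
$S{\left(m{\left(-5,\left(3 - 2\right)^{2} \right)} \right)} - F = \frac{87}{4} - -13095 = \frac{87}{4} + 13095 = \frac{52467}{4}$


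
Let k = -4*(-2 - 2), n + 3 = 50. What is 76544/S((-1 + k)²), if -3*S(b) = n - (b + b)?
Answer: 17664/31 ≈ 569.81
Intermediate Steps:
n = 47 (n = -3 + 50 = 47)
k = 16 (k = -4*(-4) = 16)
S(b) = -47/3 + 2*b/3 (S(b) = -(47 - (b + b))/3 = -(47 - 2*b)/3 = -47/3 + 2*b/3)
76544/S((-1 + k)²) = 76544/(-47/3 + 2*(-1 + 16)²/3) = 76544/(-47/3 + (⅔)*15²) = 76544/(-47/3 + (⅔)*225) = 76544/(-47/3 + 150) = 76544/(403/3) = 76544*(3/403) = 17664/31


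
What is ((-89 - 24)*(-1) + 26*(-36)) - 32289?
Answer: -33112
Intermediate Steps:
((-89 - 24)*(-1) + 26*(-36)) - 32289 = (-113*(-1) - 936) - 32289 = (113 - 936) - 32289 = -823 - 32289 = -33112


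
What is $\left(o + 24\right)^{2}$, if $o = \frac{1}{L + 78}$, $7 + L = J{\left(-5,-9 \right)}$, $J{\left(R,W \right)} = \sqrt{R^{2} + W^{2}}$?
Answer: $\frac{14044857227}{24354225} - \frac{237022 \sqrt{106}}{24354225} \approx 576.59$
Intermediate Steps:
$L = -7 + \sqrt{106}$ ($L = -7 + \sqrt{\left(-5\right)^{2} + \left(-9\right)^{2}} = -7 + \sqrt{25 + 81} = -7 + \sqrt{106} \approx 3.2956$)
$o = \frac{1}{71 + \sqrt{106}}$ ($o = \frac{1}{\left(-7 + \sqrt{106}\right) + 78} = \frac{1}{71 + \sqrt{106}} \approx 0.012301$)
$\left(o + 24\right)^{2} = \left(\left(\frac{71}{4935} - \frac{\sqrt{106}}{4935}\right) + 24\right)^{2} = \left(\frac{118511}{4935} - \frac{\sqrt{106}}{4935}\right)^{2}$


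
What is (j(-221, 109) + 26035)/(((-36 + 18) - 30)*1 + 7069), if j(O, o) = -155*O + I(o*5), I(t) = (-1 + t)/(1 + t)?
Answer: 16459442/1916733 ≈ 8.5872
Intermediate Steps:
I(t) = (-1 + t)/(1 + t)
j(O, o) = -155*O + (-1 + 5*o)/(1 + 5*o) (j(O, o) = -155*O + (-1 + o*5)/(1 + o*5) = -155*O + (-1 + 5*o)/(1 + 5*o))
(j(-221, 109) + 26035)/(((-36 + 18) - 30)*1 + 7069) = ((-1 + 5*109 - 155*(-221)*(1 + 5*109))/(1 + 5*109) + 26035)/(((-36 + 18) - 30)*1 + 7069) = ((-1 + 545 - 155*(-221)*(1 + 545))/(1 + 545) + 26035)/((-18 - 30)*1 + 7069) = ((-1 + 545 - 155*(-221)*546)/546 + 26035)/(-48*1 + 7069) = ((-1 + 545 + 18703230)/546 + 26035)/(-48 + 7069) = ((1/546)*18703774 + 26035)/7021 = (9351887/273 + 26035)*(1/7021) = (16459442/273)*(1/7021) = 16459442/1916733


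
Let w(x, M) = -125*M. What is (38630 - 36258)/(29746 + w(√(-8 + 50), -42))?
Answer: 593/8749 ≈ 0.067779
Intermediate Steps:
(38630 - 36258)/(29746 + w(√(-8 + 50), -42)) = (38630 - 36258)/(29746 - 125*(-42)) = 2372/(29746 + 5250) = 2372/34996 = 2372*(1/34996) = 593/8749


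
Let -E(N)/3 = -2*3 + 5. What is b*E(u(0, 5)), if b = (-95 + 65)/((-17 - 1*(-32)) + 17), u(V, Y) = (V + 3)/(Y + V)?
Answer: -45/16 ≈ -2.8125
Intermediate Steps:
u(V, Y) = (3 + V)/(V + Y)
E(N) = 3 (E(N) = -3*(-2*3 + 5) = -3*(-6 + 5) = -3*(-1) = 3)
b = -15/16 (b = -30/((-17 + 32) + 17) = -30/(15 + 17) = -30/32 = -30*1/32 = -15/16 ≈ -0.93750)
b*E(u(0, 5)) = -15/16*3 = -45/16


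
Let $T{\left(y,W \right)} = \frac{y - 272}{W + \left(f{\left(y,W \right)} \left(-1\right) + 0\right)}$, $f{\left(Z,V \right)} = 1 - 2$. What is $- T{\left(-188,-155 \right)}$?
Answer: $- \frac{230}{77} \approx -2.987$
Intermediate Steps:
$f{\left(Z,V \right)} = -1$ ($f{\left(Z,V \right)} = 1 - 2 = -1$)
$T{\left(y,W \right)} = \frac{-272 + y}{1 + W}$ ($T{\left(y,W \right)} = \frac{y - 272}{W + \left(\left(-1\right) \left(-1\right) + 0\right)} = \frac{-272 + y}{W + \left(1 + 0\right)} = \frac{-272 + y}{W + 1} = \frac{-272 + y}{1 + W}$)
$- T{\left(-188,-155 \right)} = - \frac{-272 - 188}{1 - 155} = - \frac{-460}{-154} = - \frac{\left(-1\right) \left(-460\right)}{154} = \left(-1\right) \frac{230}{77} = - \frac{230}{77}$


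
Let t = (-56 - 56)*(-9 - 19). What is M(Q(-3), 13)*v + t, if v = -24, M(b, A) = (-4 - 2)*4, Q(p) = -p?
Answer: 3712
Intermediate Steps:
M(b, A) = -24 (M(b, A) = -6*4 = -24)
t = 3136 (t = -112*(-28) = 3136)
M(Q(-3), 13)*v + t = -24*(-24) + 3136 = 576 + 3136 = 3712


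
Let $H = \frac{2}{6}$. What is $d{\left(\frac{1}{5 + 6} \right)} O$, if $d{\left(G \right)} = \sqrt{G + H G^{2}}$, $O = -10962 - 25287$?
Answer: $- \frac{12083 \sqrt{102}}{11} \approx -11094.0$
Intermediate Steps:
$H = \frac{1}{3}$ ($H = 2 \cdot \frac{1}{6} = \frac{1}{3} \approx 0.33333$)
$O = -36249$ ($O = -10962 - 25287 = -36249$)
$d{\left(G \right)} = \sqrt{G + \frac{G^{2}}{3}}$
$d{\left(\frac{1}{5 + 6} \right)} O = \frac{\sqrt{3} \sqrt{\frac{3 + \frac{1}{5 + 6}}{5 + 6}}}{3} \left(-36249\right) = \frac{\sqrt{3} \sqrt{\frac{3 + \frac{1}{11}}{11}}}{3} \left(-36249\right) = \frac{\sqrt{3} \sqrt{\frac{1}{11} \cdot \frac{34}{11}}}{3} \left(-36249\right) = \frac{\sqrt{3} \sqrt{\frac{34}{121}}}{3} \left(-36249\right) = \frac{\sqrt{3} \frac{\sqrt{34}}{11}}{3} \left(-36249\right) = \frac{\sqrt{102}}{33} \left(-36249\right) = - \frac{12083 \sqrt{102}}{11}$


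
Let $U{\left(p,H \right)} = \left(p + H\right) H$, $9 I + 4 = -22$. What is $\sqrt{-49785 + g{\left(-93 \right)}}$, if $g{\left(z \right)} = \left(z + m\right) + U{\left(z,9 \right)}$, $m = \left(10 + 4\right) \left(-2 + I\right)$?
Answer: $\frac{i \sqrt{456322}}{3} \approx 225.17 i$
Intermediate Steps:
$I = - \frac{26}{9}$ ($I = - \frac{4}{9} + \frac{1}{9} \left(-22\right) = - \frac{4}{9} - \frac{22}{9} = - \frac{26}{9} \approx -2.8889$)
$m = - \frac{616}{9}$ ($m = \left(10 + 4\right) \left(-2 - \frac{26}{9}\right) = 14 \left(- \frac{44}{9}\right) = - \frac{616}{9} \approx -68.444$)
$U{\left(p,H \right)} = H \left(H + p\right)$ ($U{\left(p,H \right)} = \left(H + p\right) H = H \left(H + p\right)$)
$g{\left(z \right)} = \frac{113}{9} + 10 z$ ($g{\left(z \right)} = \left(z - \frac{616}{9}\right) + 9 \left(9 + z\right) = \left(- \frac{616}{9} + z\right) + \left(81 + 9 z\right) = \frac{113}{9} + 10 z$)
$\sqrt{-49785 + g{\left(-93 \right)}} = \sqrt{-49785 + \left(\frac{113}{9} + 10 \left(-93\right)\right)} = \sqrt{-49785 + \left(\frac{113}{9} - 930\right)} = \sqrt{-49785 - \frac{8257}{9}} = \sqrt{- \frac{456322}{9}} = \frac{i \sqrt{456322}}{3}$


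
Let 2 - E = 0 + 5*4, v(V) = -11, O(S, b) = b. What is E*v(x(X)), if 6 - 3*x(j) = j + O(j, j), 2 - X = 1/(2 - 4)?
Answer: 198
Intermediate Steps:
X = 5/2 (X = 2 - 1/(2 - 4) = 2 - 1/(-2) = 2 - 1*(-½) = 2 + ½ = 5/2 ≈ 2.5000)
x(j) = 2 - 2*j/3 (x(j) = 2 - (j + j)/3 = 2 - 2*j/3)
E = -18 (E = 2 - (0 + 5*4) = 2 - (0 + 20) = 2 - 1*20 = 2 - 20 = -18)
E*v(x(X)) = -18*(-11) = 198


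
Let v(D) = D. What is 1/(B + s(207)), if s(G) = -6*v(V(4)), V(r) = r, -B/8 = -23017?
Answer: 1/184112 ≈ 5.4315e-6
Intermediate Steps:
B = 184136 (B = -8*(-23017) = 184136)
s(G) = -24 (s(G) = -6*4 = -24)
1/(B + s(207)) = 1/(184136 - 24) = 1/184112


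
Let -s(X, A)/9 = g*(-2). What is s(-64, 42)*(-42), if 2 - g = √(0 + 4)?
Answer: 0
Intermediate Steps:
g = 0 (g = 2 - √(0 + 4) = 2 - √4 = 2 - 1*2 = 2 - 2 = 0)
s(X, A) = 0 (s(X, A) = -0*(-2) = -9*0 = 0)
s(-64, 42)*(-42) = 0*(-42) = 0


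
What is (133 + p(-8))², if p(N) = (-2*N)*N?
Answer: 25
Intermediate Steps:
p(N) = -2*N²
(133 + p(-8))² = (133 - 2*(-8)²)² = (133 - 2*64)² = (133 - 128)² = 5² = 25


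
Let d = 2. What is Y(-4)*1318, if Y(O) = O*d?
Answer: -10544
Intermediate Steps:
Y(O) = 2*O (Y(O) = O*2 = 2*O)
Y(-4)*1318 = (2*(-4))*1318 = -8*1318 = -10544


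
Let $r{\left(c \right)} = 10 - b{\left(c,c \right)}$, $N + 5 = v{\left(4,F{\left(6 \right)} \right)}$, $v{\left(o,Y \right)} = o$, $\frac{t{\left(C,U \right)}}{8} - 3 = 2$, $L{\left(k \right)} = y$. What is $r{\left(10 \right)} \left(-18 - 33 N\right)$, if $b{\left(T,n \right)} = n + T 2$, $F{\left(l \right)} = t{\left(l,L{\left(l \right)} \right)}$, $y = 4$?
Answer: $-300$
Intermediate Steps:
$L{\left(k \right)} = 4$
$t{\left(C,U \right)} = 40$ ($t{\left(C,U \right)} = 24 + 8 \cdot 2 = 24 + 16 = 40$)
$F{\left(l \right)} = 40$
$N = -1$ ($N = -5 + 4 = -1$)
$b{\left(T,n \right)} = n + 2 T$
$r{\left(c \right)} = 10 - 3 c$ ($r{\left(c \right)} = 10 - \left(c + 2 c\right) = 10 - 3 c$)
$r{\left(10 \right)} \left(-18 - 33 N\right) = \left(10 - 30\right) \left(-18 - -33\right) = \left(10 - 30\right) \left(-18 + 33\right) = \left(-20\right) 15 = -300$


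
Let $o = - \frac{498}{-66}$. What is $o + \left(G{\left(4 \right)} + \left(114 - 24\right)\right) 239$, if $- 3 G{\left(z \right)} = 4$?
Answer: $\frac{699563}{33} \approx 21199.0$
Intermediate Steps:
$G{\left(z \right)} = - \frac{4}{3}$ ($G{\left(z \right)} = \left(- \frac{1}{3}\right) 4 = - \frac{4}{3}$)
$o = \frac{83}{11}$ ($o = \left(-498\right) \left(- \frac{1}{66}\right) = \frac{83}{11} \approx 7.5455$)
$o + \left(G{\left(4 \right)} + \left(114 - 24\right)\right) 239 = \frac{83}{11} + \left(- \frac{4}{3} + \left(114 - 24\right)\right) 239 = \frac{83}{11} + \left(- \frac{4}{3} + 90\right) 239 = \frac{83}{11} + \frac{266}{3} \cdot 239 = \frac{83}{11} + \frac{63574}{3} = \frac{699563}{33}$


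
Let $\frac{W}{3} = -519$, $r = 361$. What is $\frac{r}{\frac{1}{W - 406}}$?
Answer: $-708643$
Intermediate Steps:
$W = -1557$ ($W = 3 \left(-519\right) = -1557$)
$\frac{r}{\frac{1}{W - 406}} = \frac{361}{\frac{1}{-1557 - 406}} = \frac{361}{\frac{1}{-1963}} = \frac{361}{- \frac{1}{1963}} = 361 \left(-1963\right) = -708643$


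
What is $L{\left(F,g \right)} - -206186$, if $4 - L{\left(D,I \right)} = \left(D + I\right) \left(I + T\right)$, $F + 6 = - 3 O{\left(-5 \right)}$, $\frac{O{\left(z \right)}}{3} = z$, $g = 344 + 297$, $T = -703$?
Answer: $248350$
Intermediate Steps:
$g = 641$
$O{\left(z \right)} = 3 z$
$F = 39$ ($F = -6 - 3 \cdot 3 \left(-5\right) = -6 - -45 = -6 + 45 = 39$)
$L{\left(D,I \right)} = 4 - \left(-703 + I\right) \left(D + I\right)$ ($L{\left(D,I \right)} = 4 - \left(D + I\right) \left(I - 703\right) = 4 - \left(D + I\right) \left(-703 + I\right) = 4 - \left(-703 + I\right) \left(D + I\right)$)
$L{\left(F,g \right)} - -206186 = \left(4 - 641^{2} + 703 \cdot 39 + 703 \cdot 641 - 39 \cdot 641\right) - -206186 = \left(4 - 410881 + 27417 + 450623 - 24999\right) + 206186 = 42164 + 206186 = 248350$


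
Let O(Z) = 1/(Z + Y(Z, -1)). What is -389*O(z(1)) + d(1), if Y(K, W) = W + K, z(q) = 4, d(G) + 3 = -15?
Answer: -515/7 ≈ -73.571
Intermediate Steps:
d(G) = -18 (d(G) = -3 - 15 = -18)
Y(K, W) = K + W
O(Z) = 1/(-1 + 2*Z) (O(Z) = 1/(Z + (Z - 1)) = 1/(Z + (-1 + Z)) = 1/(-1 + 2*Z))
-389*O(z(1)) + d(1) = -389/(-1 + 2*4) - 18 = -389/(-1 + 8) - 18 = -389/7 - 18 = -515/7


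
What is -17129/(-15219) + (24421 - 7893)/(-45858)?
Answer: 88993675/116318817 ≈ 0.76508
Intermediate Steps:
-17129/(-15219) + (24421 - 7893)/(-45858) = -17129*(-1/15219) + 16528*(-1/45858) = 17129/15219 - 8264/22929 = 88993675/116318817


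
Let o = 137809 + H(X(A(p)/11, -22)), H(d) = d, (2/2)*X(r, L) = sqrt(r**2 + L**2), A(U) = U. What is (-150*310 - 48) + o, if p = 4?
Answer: 91261 + 2*sqrt(14645)/11 ≈ 91283.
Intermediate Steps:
X(r, L) = sqrt(L**2 + r**2) (X(r, L) = sqrt(r**2 + L**2) = sqrt(L**2 + r**2))
o = 137809 + 2*sqrt(14645)/11 (o = 137809 + sqrt((-22)**2 + (4/11)**2) = 137809 + sqrt(484 + (4*(1/11))**2) = 137809 + sqrt(484 + (4/11)**2) = 137809 + sqrt(484 + 16/121) = 137809 + sqrt(58580/121) = 137809 + 2*sqrt(14645)/11 ≈ 1.3783e+5)
(-150*310 - 48) + o = (-150*310 - 48) + (137809 + 2*sqrt(14645)/11) = (-46500 - 48) + (137809 + 2*sqrt(14645)/11) = -46548 + (137809 + 2*sqrt(14645)/11) = 91261 + 2*sqrt(14645)/11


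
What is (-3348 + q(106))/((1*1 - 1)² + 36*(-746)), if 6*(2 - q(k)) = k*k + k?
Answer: 15709/80568 ≈ 0.19498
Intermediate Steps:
q(k) = 2 - k/6 - k²/6 (q(k) = 2 - (k*k + k)/6 = 2 - (k² + k)/6 = 2 - (k + k²)/6 = 2 + (-k/6 - k²/6) = 2 - k/6 - k²/6)
(-3348 + q(106))/((1*1 - 1)² + 36*(-746)) = (-3348 + (2 - ⅙*106 - ⅙*106²))/((1*1 - 1)² + 36*(-746)) = (-3348 + (2 - 53/3 - ⅙*11236))/((1 - 1)² - 26856) = (-3348 + (2 - 53/3 - 5618/3))/(0² - 26856) = (-3348 - 5665/3)/(0 - 26856) = -15709/3/(-26856) = -15709/3*(-1/26856) = 15709/80568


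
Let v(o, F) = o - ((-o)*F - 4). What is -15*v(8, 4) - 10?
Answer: -670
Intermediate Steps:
v(o, F) = 4 + o + F*o (v(o, F) = o - (-F*o - 4) = o - (-4 - F*o) = o + (4 + F*o) = 4 + o + F*o)
-15*v(8, 4) - 10 = -15*(4 + 8 + 4*8) - 10 = -15*(4 + 8 + 32) - 10 = -15*44 - 10 = -660 - 10 = -670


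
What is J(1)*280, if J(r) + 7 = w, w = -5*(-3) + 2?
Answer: 2800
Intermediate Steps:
w = 17 (w = 15 + 2 = 17)
J(r) = 10 (J(r) = -7 + 17 = 10)
J(1)*280 = 10*280 = 2800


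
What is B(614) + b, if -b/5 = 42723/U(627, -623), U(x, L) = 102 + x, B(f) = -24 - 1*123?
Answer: -35642/81 ≈ -440.02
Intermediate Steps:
B(f) = -147 (B(f) = -24 - 123 = -147)
b = -23735/81 (b = -213615/(102 + 627) = -213615/729 = -5*4747/81 = -23735/81 ≈ -293.02)
B(614) + b = -147 - 23735/81 = -35642/81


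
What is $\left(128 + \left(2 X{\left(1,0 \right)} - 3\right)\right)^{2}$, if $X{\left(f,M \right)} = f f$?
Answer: $16129$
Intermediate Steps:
$X{\left(f,M \right)} = f^{2}$
$\left(128 + \left(2 X{\left(1,0 \right)} - 3\right)\right)^{2} = \left(128 - \left(3 - 2 \cdot 1^{2}\right)\right)^{2} = \left(128 + \left(2 \cdot 1 - 3\right)\right)^{2} = \left(128 + \left(2 - 3\right)\right)^{2} = \left(128 - 1\right)^{2} = 127^{2} = 16129$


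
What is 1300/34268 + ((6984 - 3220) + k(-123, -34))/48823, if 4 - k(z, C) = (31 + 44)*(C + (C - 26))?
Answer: 8349637/32174357 ≈ 0.25951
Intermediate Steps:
k(z, C) = 1954 - 150*C (k(z, C) = 4 - (31 + 44)*(C + (C - 26)) = 4 - 75*(C + (-26 + C)) = 4 - 75*(-26 + 2*C) = 4 - (-1950 + 150*C) = 4 + (1950 - 150*C) = 1954 - 150*C)
1300/34268 + ((6984 - 3220) + k(-123, -34))/48823 = 1300/34268 + ((6984 - 3220) + (1954 - 150*(-34)))/48823 = 1300*(1/34268) + (3764 + (1954 + 5100))*(1/48823) = 25/659 + (3764 + 7054)*(1/48823) = 25/659 + 10818*(1/48823) = 25/659 + 10818/48823 = 8349637/32174357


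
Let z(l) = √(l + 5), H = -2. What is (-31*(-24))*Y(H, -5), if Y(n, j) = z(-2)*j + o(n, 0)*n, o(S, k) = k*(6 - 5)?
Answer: -3720*√3 ≈ -6443.2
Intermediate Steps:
o(S, k) = k (o(S, k) = k*1 = k)
z(l) = √(5 + l)
Y(n, j) = j*√3 (Y(n, j) = √(5 - 2)*j + 0*n = √3*j + 0 = j*√3 + 0 = j*√3)
(-31*(-24))*Y(H, -5) = (-31*(-24))*(-5*√3) = 744*(-5*√3) = -3720*√3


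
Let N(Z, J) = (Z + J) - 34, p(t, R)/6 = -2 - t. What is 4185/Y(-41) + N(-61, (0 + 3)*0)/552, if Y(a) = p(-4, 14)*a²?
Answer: 32815/927912 ≈ 0.035364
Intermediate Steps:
p(t, R) = -12 - 6*t (p(t, R) = 6*(-2 - t) = -12 - 6*t)
N(Z, J) = -34 + J + Z (N(Z, J) = (J + Z) - 34 = -34 + J + Z)
Y(a) = 12*a² (Y(a) = (-12 - 6*(-4))*a² = (-12 + 24)*a² = 12*a²)
4185/Y(-41) + N(-61, (0 + 3)*0)/552 = 4185/((12*(-41)²)) + (-34 + (0 + 3)*0 - 61)/552 = 4185/((12*1681)) + (-34 + 3*0 - 61)*(1/552) = 4185/20172 + (-34 + 0 - 61)*(1/552) = 4185*(1/20172) - 95*1/552 = 1395/6724 - 95/552 = 32815/927912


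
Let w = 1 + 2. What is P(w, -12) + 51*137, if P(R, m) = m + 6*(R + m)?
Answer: 6921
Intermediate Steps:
w = 3
P(R, m) = 6*R + 7*m (P(R, m) = m + (6*R + 6*m) = 6*R + 7*m)
P(w, -12) + 51*137 = (6*3 + 7*(-12)) + 51*137 = (18 - 84) + 6987 = -66 + 6987 = 6921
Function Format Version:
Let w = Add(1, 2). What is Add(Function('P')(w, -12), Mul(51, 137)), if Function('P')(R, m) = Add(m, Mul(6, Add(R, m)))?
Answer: 6921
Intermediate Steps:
w = 3
Function('P')(R, m) = Add(Mul(6, R), Mul(7, m)) (Function('P')(R, m) = Add(m, Add(Mul(6, R), Mul(6, m))) = Add(Mul(6, R), Mul(7, m)))
Add(Function('P')(w, -12), Mul(51, 137)) = Add(Add(Mul(6, 3), Mul(7, -12)), Mul(51, 137)) = Add(Add(18, -84), 6987) = Add(-66, 6987) = 6921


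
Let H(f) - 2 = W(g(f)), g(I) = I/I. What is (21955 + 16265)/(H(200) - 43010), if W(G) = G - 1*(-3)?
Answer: -735/827 ≈ -0.88875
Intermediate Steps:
g(I) = 1
W(G) = 3 + G (W(G) = G + 3 = 3 + G)
H(f) = 6 (H(f) = 2 + (3 + 1) = 2 + 4 = 6)
(21955 + 16265)/(H(200) - 43010) = (21955 + 16265)/(6 - 43010) = 38220/(-43004) = 38220*(-1/43004) = -735/827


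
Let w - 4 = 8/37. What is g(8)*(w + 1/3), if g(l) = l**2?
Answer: 32320/111 ≈ 291.17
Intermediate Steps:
w = 156/37 (w = 4 + 8/37 = 156/37 ≈ 4.2162)
g(8)*(w + 1/3) = 8**2*(156/37 + 1/3) = 64*(156/37 + 1/3) = 64*(505/111) = 32320/111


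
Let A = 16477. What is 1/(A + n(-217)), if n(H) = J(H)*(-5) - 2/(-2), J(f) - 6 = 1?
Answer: 1/16443 ≈ 6.0816e-5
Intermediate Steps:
J(f) = 7 (J(f) = 6 + 1 = 7)
n(H) = -34 (n(H) = 7*(-5) - 2/(-2) = -35 - 2*(-½) = -35 + 1 = -34)
1/(A + n(-217)) = 1/(16477 - 34) = 1/16443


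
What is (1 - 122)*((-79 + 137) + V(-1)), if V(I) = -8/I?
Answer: -7986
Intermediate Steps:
(1 - 122)*((-79 + 137) + V(-1)) = (1 - 122)*((-79 + 137) - 8/(-1)) = -121*(58 - 8*(-1)) = -121*(58 + 8) = -121*66 = -7986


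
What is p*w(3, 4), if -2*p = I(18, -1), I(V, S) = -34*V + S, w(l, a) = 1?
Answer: 613/2 ≈ 306.50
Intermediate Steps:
I(V, S) = S - 34*V
p = 613/2 (p = -(-1 - 34*18)/2 = -(-1 - 612)/2 = -½*(-613) = 613/2 ≈ 306.50)
p*w(3, 4) = (613/2)*1 = 613/2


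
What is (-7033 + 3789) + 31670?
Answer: 28426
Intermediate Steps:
(-7033 + 3789) + 31670 = -3244 + 31670 = 28426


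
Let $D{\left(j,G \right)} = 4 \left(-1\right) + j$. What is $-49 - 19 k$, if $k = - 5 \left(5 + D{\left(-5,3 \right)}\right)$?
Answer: $-429$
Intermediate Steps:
$D{\left(j,G \right)} = -4 + j$
$k = 20$ ($k = - 5 \left(5 - 9\right) = \left(-5\right) \left(-4\right) = 20$)
$-49 - 19 k = -49 - 380 = -429$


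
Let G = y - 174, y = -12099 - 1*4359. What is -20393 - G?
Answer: -3761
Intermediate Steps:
y = -16458 (y = -12099 - 4359 = -16458)
G = -16632 (G = -16458 - 174 = -16632)
-20393 - G = -20393 - 1*(-16632) = -20393 + 16632 = -3761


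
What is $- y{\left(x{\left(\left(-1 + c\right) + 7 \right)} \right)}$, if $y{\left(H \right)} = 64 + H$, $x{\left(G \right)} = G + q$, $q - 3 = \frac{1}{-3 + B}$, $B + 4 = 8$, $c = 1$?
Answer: $-75$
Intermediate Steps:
$B = 4$ ($B = -4 + 8 = 4$)
$q = 4$ ($q = 3 + \frac{1}{-3 + 4} = 3 + 1^{-1} = 3 + 1 = 4$)
$x{\left(G \right)} = 4 + G$ ($x{\left(G \right)} = G + 4 = 4 + G$)
$- y{\left(x{\left(\left(-1 + c\right) + 7 \right)} \right)} = - (64 + \left(4 + \left(\left(-1 + 1\right) + 7\right)\right)) = - (64 + \left(4 + \left(0 + 7\right)\right)) = - (64 + \left(4 + 7\right)) = - (64 + 11) = \left(-1\right) 75 = -75$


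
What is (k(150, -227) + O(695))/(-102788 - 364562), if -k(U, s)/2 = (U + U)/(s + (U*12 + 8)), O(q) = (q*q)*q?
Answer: -7076606057/9851738 ≈ -718.31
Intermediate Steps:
O(q) = q³ (O(q) = q²*q = q³)
k(U, s) = -4*U/(8 + s + 12*U) (k(U, s) = -2*(U + U)/(s + (U*12 + 8)) = -2*2*U/(s + (12*U + 8)) = -2*2*U/(s + (8 + 12*U)) = -2*2*U/(8 + s + 12*U) = -4*U/(8 + s + 12*U))
(k(150, -227) + O(695))/(-102788 - 364562) = (-4*150/(8 - 227 + 12*150) + 695³)/(-102788 - 364562) = (-4*150/(8 - 227 + 1800) + 335702375)/(-467350) = (-4*150/1581 + 335702375)*(-1/467350) = (-4*150*1/1581 + 335702375)*(-1/467350) = (-200/527 + 335702375)*(-1/467350) = (176915151425/527)*(-1/467350) = -7076606057/9851738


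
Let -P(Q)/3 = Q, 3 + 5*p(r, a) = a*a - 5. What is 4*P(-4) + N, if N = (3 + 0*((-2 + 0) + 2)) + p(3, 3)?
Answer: 256/5 ≈ 51.200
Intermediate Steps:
p(r, a) = -8/5 + a²/5 (p(r, a) = -⅗ + (a*a - 5)/5 = -⅗ + (a² - 5)/5 = -⅗ + (-5 + a²)/5 = -⅗ + (-1 + a²/5) = -8/5 + a²/5)
P(Q) = -3*Q
N = 16/5 (N = (3 + 0*((-2 + 0) + 2)) + (-8/5 + (⅕)*3²) = (3 + 0*(-2 + 2)) + (-8/5 + (⅕)*9) = (3 + 0*0) + (-8/5 + 9/5) = (3 + 0) + ⅕ = 3 + ⅕ = 16/5 ≈ 3.2000)
4*P(-4) + N = 4*(-3*(-4)) + 16/5 = 4*12 + 16/5 = 48 + 16/5 = 256/5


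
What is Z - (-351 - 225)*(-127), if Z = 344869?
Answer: 271717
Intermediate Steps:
Z - (-351 - 225)*(-127) = 344869 - (-351 - 225)*(-127) = 344869 - (-576)*(-127) = 344869 - 1*73152 = 344869 - 73152 = 271717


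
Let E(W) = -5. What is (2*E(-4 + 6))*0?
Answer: 0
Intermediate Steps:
(2*E(-4 + 6))*0 = (2*(-5))*0 = -10*0 = 0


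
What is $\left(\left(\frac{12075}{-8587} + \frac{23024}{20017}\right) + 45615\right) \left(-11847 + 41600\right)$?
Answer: $\frac{233279435888267194}{171885979} \approx 1.3572 \cdot 10^{9}$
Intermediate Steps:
$\left(\left(\frac{12075}{-8587} + \frac{23024}{20017}\right) + 45615\right) \left(-11847 + 41600\right) = \left(\left(12075 \left(- \frac{1}{8587}\right) + 23024 \cdot \frac{1}{20017}\right) + 45615\right) 29753 = \left(\left(- \frac{12075}{8587} + \frac{23024}{20017}\right) + 45615\right) 29753 = \left(- \frac{43998187}{171885979} + 45615\right) 29753 = \frac{7840534933898}{171885979} \cdot 29753 = \frac{233279435888267194}{171885979}$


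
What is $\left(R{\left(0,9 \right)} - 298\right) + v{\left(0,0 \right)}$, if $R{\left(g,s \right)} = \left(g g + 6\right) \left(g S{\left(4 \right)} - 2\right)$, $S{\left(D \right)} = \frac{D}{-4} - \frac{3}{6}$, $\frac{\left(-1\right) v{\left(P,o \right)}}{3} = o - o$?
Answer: $-310$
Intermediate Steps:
$v{\left(P,o \right)} = 0$ ($v{\left(P,o \right)} = - 3 \left(o - o\right) = \left(-3\right) 0 = 0$)
$S{\left(D \right)} = - \frac{1}{2} - \frac{D}{4}$ ($S{\left(D \right)} = D \left(- \frac{1}{4}\right) - \frac{1}{2} = - \frac{D}{4} - \frac{1}{2} = - \frac{1}{2} - \frac{D}{4}$)
$R{\left(g,s \right)} = \left(-2 - \frac{3 g}{2}\right) \left(6 + g^{2}\right)$ ($R{\left(g,s \right)} = \left(g g + 6\right) \left(g \left(- \frac{1}{2} - 1\right) - 2\right) = \left(g^{2} + 6\right) \left(g \left(- \frac{1}{2} - 1\right) - 2\right) = \left(6 + g^{2}\right) \left(g \left(- \frac{3}{2}\right) - 2\right) = \left(6 + g^{2}\right) \left(- \frac{3 g}{2} - 2\right) = \left(6 + g^{2}\right) \left(-2 - \frac{3 g}{2}\right) = \left(-2 - \frac{3 g}{2}\right) \left(6 + g^{2}\right)$)
$\left(R{\left(0,9 \right)} - 298\right) + v{\left(0,0 \right)} = \left(\left(-12 - 0 - 2 \cdot 0^{2} - \frac{3 \cdot 0^{3}}{2}\right) - 298\right) + 0 = \left(\left(-12 + 0 - 0 - 0\right) - 298\right) + 0 = \left(\left(-12 + 0 + 0 + 0\right) - 298\right) + 0 = \left(-12 - 298\right) + 0 = -310 + 0 = -310$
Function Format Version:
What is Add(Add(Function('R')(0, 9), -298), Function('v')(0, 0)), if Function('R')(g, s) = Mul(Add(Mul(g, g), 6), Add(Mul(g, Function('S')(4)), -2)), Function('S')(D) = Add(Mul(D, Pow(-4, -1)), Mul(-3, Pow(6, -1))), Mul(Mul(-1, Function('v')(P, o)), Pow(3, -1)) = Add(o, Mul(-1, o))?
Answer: -310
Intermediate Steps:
Function('v')(P, o) = 0 (Function('v')(P, o) = Mul(-3, Add(o, Mul(-1, o))) = Mul(-3, 0) = 0)
Function('S')(D) = Add(Rational(-1, 2), Mul(Rational(-1, 4), D)) (Function('S')(D) = Add(Mul(D, Rational(-1, 4)), Mul(-3, Rational(1, 6))) = Add(Mul(Rational(-1, 4), D), Rational(-1, 2)) = Add(Rational(-1, 2), Mul(Rational(-1, 4), D)))
Function('R')(g, s) = Mul(Add(-2, Mul(Rational(-3, 2), g)), Add(6, Pow(g, 2))) (Function('R')(g, s) = Mul(Add(Mul(g, g), 6), Add(Mul(g, Add(Rational(-1, 2), Mul(Rational(-1, 4), 4))), -2)) = Mul(Add(Pow(g, 2), 6), Add(Mul(g, Add(Rational(-1, 2), -1)), -2)) = Mul(Add(6, Pow(g, 2)), Add(Mul(g, Rational(-3, 2)), -2)) = Mul(Add(6, Pow(g, 2)), Add(Mul(Rational(-3, 2), g), -2)) = Mul(Add(6, Pow(g, 2)), Add(-2, Mul(Rational(-3, 2), g))) = Mul(Add(-2, Mul(Rational(-3, 2), g)), Add(6, Pow(g, 2))))
Add(Add(Function('R')(0, 9), -298), Function('v')(0, 0)) = Add(Add(Add(-12, Mul(-9, 0), Mul(-2, Pow(0, 2)), Mul(Rational(-3, 2), Pow(0, 3))), -298), 0) = Add(Add(Add(-12, 0, Mul(-2, 0), Mul(Rational(-3, 2), 0)), -298), 0) = Add(Add(Add(-12, 0, 0, 0), -298), 0) = Add(Add(-12, -298), 0) = Add(-310, 0) = -310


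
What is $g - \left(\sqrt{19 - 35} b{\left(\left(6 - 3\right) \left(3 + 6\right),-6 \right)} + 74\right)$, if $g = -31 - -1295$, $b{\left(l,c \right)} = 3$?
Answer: $1190 - 12 i \approx 1190.0 - 12.0 i$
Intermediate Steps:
$g = 1264$ ($g = -31 + 1295 = 1264$)
$g - \left(\sqrt{19 - 35} b{\left(\left(6 - 3\right) \left(3 + 6\right),-6 \right)} + 74\right) = 1264 - \left(\sqrt{19 - 35} \cdot 3 + 74\right) = 1264 - \left(\sqrt{-16} \cdot 3 + 74\right) = 1264 - \left(4 i 3 + 74\right) = 1264 - \left(12 i + 74\right) = 1264 - \left(74 + 12 i\right) = 1190 - 12 i$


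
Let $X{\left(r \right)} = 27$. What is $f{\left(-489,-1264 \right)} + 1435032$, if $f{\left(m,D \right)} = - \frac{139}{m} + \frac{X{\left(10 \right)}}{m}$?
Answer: $\frac{701730760}{489} \approx 1.435 \cdot 10^{6}$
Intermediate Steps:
$f{\left(m,D \right)} = - \frac{112}{m}$ ($f{\left(m,D \right)} = - \frac{139}{m} + \frac{27}{m} = - \frac{112}{m}$)
$f{\left(-489,-1264 \right)} + 1435032 = - \frac{112}{-489} + 1435032 = \left(-112\right) \left(- \frac{1}{489}\right) + 1435032 = \frac{112}{489} + 1435032 = \frac{701730760}{489}$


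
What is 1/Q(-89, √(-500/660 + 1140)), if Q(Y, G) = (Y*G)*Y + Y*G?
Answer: √1240635/294444040 ≈ 3.7829e-6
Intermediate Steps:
Q(Y, G) = G*Y + G*Y² (Q(Y, G) = (G*Y)*Y + G*Y = G*Y² + G*Y = G*Y + G*Y²)
1/Q(-89, √(-500/660 + 1140)) = 1/(√(-500/660 + 1140)*(-89)*(1 - 89)) = 1/(√(-500*1/660 + 1140)*(-89)*(-88)) = 1/(√(-25/33 + 1140)*(-89)*(-88)) = 1/(√(37595/33)*(-89)*(-88)) = 1/((√1240635/33)*(-89)*(-88)) = 1/(712*√1240635/3) = √1240635/294444040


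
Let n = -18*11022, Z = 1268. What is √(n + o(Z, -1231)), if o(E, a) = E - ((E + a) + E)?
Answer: I*√198433 ≈ 445.46*I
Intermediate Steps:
o(E, a) = -E - a (o(E, a) = E - (a + 2*E) = E + (-a - 2*E) = -E - a)
n = -198396
√(n + o(Z, -1231)) = √(-198396 + (-1*1268 - 1*(-1231))) = √(-198396 + (-1268 + 1231)) = √(-198396 - 37) = √(-198433) = I*√198433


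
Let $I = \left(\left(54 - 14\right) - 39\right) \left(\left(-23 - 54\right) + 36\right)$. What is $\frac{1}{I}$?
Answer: $- \frac{1}{41} \approx -0.02439$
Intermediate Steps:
$I = -41$ ($I = \left(40 - 39\right) \left(-77 + 36\right) = 1 \left(-41\right) = -41$)
$\frac{1}{I} = \frac{1}{-41} = - \frac{1}{41}$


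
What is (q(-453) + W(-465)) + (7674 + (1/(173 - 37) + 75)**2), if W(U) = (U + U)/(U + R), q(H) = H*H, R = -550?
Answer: 820436947163/3754688 ≈ 2.1851e+5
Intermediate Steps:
q(H) = H**2
W(U) = 2*U/(-550 + U) (W(U) = (U + U)/(U - 550) = (2*U)/(-550 + U) = 2*U/(-550 + U))
(q(-453) + W(-465)) + (7674 + (1/(173 - 37) + 75)**2) = ((-453)**2 + 2*(-465)/(-550 - 465)) + (7674 + (1/(173 - 37) + 75)**2) = (205209 + 2*(-465)/(-1015)) + (7674 + (1/136 + 75)**2) = (205209 + 2*(-465)*(-1/1015)) + (7674 + (1/136 + 75)**2) = (205209 + 186/203) + (7674 + (10201/136)**2) = 41657613/203 + (7674 + 104060401/18496) = 41657613/203 + 245998705/18496 = 820436947163/3754688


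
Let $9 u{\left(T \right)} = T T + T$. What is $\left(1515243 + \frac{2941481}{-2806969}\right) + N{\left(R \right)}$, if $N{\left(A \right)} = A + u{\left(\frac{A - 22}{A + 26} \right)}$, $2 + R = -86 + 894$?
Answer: $\frac{103561852254633581}{68310397584} \approx 1.516 \cdot 10^{6}$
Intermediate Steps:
$u{\left(T \right)} = \frac{T}{9} + \frac{T^{2}}{9}$ ($u{\left(T \right)} = \frac{T T + T}{9} = \frac{T^{2} + T}{9} = \frac{T + T^{2}}{9} = \frac{T}{9} + \frac{T^{2}}{9}$)
$R = 806$ ($R = -2 + \left(-86 + 894\right) = -2 + 808 = 806$)
$N{\left(A \right)} = A + \frac{\left(1 + \frac{-22 + A}{26 + A}\right) \left(-22 + A\right)}{9 \left(26 + A\right)}$ ($N{\left(A \right)} = A + \frac{\frac{A - 22}{A + 26} \left(1 + \frac{A - 22}{A + 26}\right)}{9} = A + \frac{\frac{-22 + A}{26 + A} \left(1 + \frac{-22 + A}{26 + A}\right)}{9} = A + \frac{\left(1 + \frac{-22 + A}{26 + A}\right) \left(-22 + A\right)}{9 \left(26 + A\right)}$)
$\left(1515243 + \frac{2941481}{-2806969}\right) + N{\left(R \right)} = \left(1515243 + \frac{2941481}{-2806969}\right) + \frac{806 \left(26 + 806\right)^{2} + \frac{2 \left(-22 + 806\right) \left(2 + 806\right)}{9}}{\left(26 + 806\right)^{2}} = \left(1515243 + 2941481 \left(- \frac{1}{2806969}\right)\right) + \frac{806 \cdot 832^{2} + \frac{2}{9} \cdot 784 \cdot 808}{692224} = \left(1515243 - \frac{2941481}{2806969}\right) + \frac{806 \cdot 692224 + \frac{1266944}{9}}{692224} = \frac{4253237186986}{2806969} + \frac{557932544 + \frac{1266944}{9}}{692224} = \frac{4253237186986}{2806969} + \frac{1}{692224} \cdot \frac{5022659840}{9} = \frac{4253237186986}{2806969} + \frac{19619765}{24336} = \frac{103561852254633581}{68310397584}$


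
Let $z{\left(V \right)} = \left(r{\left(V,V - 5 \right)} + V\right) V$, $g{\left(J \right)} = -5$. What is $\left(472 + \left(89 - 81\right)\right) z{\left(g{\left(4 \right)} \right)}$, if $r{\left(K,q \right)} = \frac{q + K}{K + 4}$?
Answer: $-24000$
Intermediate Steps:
$r{\left(K,q \right)} = \frac{K + q}{4 + K}$
$z{\left(V \right)} = V \left(V + \frac{-5 + 2 V}{4 + V}\right)$ ($z{\left(V \right)} = \left(\frac{V + \left(V - 5\right)}{4 + V} + V\right) V = \left(\frac{V + \left(-5 + V\right)}{4 + V} + V\right) V = \left(\frac{-5 + 2 V}{4 + V} + V\right) V = \left(V + \frac{-5 + 2 V}{4 + V}\right) V = V \left(V + \frac{-5 + 2 V}{4 + V}\right)$)
$\left(472 + \left(89 - 81\right)\right) z{\left(g{\left(4 \right)} \right)} = \left(472 + \left(89 - 81\right)\right) \left(- \frac{5 \left(-5 + \left(-5\right)^{2} + 6 \left(-5\right)\right)}{4 - 5}\right) = \left(472 + \left(89 - 81\right)\right) \left(- \frac{5 \left(-5 + 25 - 30\right)}{-1}\right) = \left(472 + 8\right) \left(\left(-5\right) \left(-1\right) \left(-10\right)\right) = 480 \left(-50\right) = -24000$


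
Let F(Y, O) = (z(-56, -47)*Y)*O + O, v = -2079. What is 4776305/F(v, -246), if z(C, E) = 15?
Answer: 4776305/7671264 ≈ 0.62262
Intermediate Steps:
F(Y, O) = O + 15*O*Y (F(Y, O) = (15*Y)*O + O = 15*O*Y + O = O + 15*O*Y)
4776305/F(v, -246) = 4776305/((-246*(1 + 15*(-2079)))) = 4776305/((-246*(1 - 31185))) = 4776305/((-246*(-31184))) = 4776305/7671264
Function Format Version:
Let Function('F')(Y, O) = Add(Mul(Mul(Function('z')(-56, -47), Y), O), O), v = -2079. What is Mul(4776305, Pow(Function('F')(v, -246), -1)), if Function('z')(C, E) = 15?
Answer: Rational(4776305, 7671264) ≈ 0.62262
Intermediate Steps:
Function('F')(Y, O) = Add(O, Mul(15, O, Y)) (Function('F')(Y, O) = Add(Mul(Mul(15, Y), O), O) = Add(Mul(15, O, Y), O) = Add(O, Mul(15, O, Y)))
Mul(4776305, Pow(Function('F')(v, -246), -1)) = Mul(4776305, Pow(Mul(-246, Add(1, Mul(15, -2079))), -1)) = Mul(4776305, Pow(Mul(-246, Add(1, -31185)), -1)) = Mul(4776305, Pow(Mul(-246, -31184), -1)) = Mul(4776305, Pow(7671264, -1)) = Mul(4776305, Rational(1, 7671264)) = Rational(4776305, 7671264)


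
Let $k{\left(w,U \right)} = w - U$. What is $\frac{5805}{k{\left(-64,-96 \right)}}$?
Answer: $\frac{5805}{32} \approx 181.41$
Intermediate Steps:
$\frac{5805}{k{\left(-64,-96 \right)}} = \frac{5805}{-64 - -96} = \frac{5805}{-64 + 96} = \frac{5805}{32}$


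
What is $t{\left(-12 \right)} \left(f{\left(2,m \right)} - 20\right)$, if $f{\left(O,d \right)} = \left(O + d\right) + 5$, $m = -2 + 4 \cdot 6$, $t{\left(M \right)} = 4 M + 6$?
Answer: $-378$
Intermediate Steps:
$t{\left(M \right)} = 6 + 4 M$
$m = 22$ ($m = -2 + 24 = 22$)
$f{\left(O,d \right)} = 5 + O + d$
$t{\left(-12 \right)} \left(f{\left(2,m \right)} - 20\right) = \left(6 + 4 \left(-12\right)\right) \left(\left(5 + 2 + 22\right) - 20\right) = \left(6 - 48\right) \left(29 - 20\right) = \left(-42\right) 9 = -378$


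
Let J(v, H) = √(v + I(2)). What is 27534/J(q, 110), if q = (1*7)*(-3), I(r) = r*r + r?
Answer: -9178*I*√15/5 ≈ -7109.3*I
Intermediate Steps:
I(r) = r + r² (I(r) = r² + r = r + r²)
q = -21 (q = 7*(-3) = -21)
J(v, H) = √(6 + v) (J(v, H) = √(v + 2*(1 + 2)) = √(v + 2*3) = √(v + 6) = √(6 + v))
27534/J(q, 110) = 27534/(√(6 - 21)) = 27534/(√(-15)) = 27534/((I*√15)) = 27534*(-I*√15/15) = -9178*I*√15/5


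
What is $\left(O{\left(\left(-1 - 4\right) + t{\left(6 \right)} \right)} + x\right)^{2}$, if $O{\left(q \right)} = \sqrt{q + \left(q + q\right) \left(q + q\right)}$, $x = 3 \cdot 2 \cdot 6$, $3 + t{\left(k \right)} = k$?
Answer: $\left(36 + \sqrt{14}\right)^{2} \approx 1579.4$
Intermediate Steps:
$t{\left(k \right)} = -3 + k$
$x = 36$ ($x = 6 \cdot 6 = 36$)
$O{\left(q \right)} = \sqrt{q + 4 q^{2}}$ ($O{\left(q \right)} = \sqrt{q + 2 q 2 q} = \sqrt{q + 4 q^{2}}$)
$\left(O{\left(\left(-1 - 4\right) + t{\left(6 \right)} \right)} + x\right)^{2} = \left(\sqrt{\left(\left(-1 - 4\right) + \left(-3 + 6\right)\right) \left(1 + 4 \left(\left(-1 - 4\right) + \left(-3 + 6\right)\right)\right)} + 36\right)^{2} = \left(\sqrt{\left(\left(-1 - 4\right) + 3\right) \left(1 + 4 \left(\left(-1 - 4\right) + 3\right)\right)} + 36\right)^{2} = \left(\sqrt{\left(-5 + 3\right) \left(1 + 4 \left(-5 + 3\right)\right)} + 36\right)^{2} = \left(\sqrt{- 2 \left(1 + 4 \left(-2\right)\right)} + 36\right)^{2} = \left(\sqrt{- 2 \left(1 - 8\right)} + 36\right)^{2} = \left(\sqrt{\left(-2\right) \left(-7\right)} + 36\right)^{2} = \left(\sqrt{14} + 36\right)^{2} = \left(36 + \sqrt{14}\right)^{2}$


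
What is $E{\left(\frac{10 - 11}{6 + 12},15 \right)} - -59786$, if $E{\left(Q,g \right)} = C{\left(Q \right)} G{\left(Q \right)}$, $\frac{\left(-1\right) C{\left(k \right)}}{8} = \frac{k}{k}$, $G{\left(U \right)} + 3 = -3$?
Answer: $59834$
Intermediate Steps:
$G{\left(U \right)} = -6$ ($G{\left(U \right)} = -3 - 3 = -6$)
$C{\left(k \right)} = -8$ ($C{\left(k \right)} = - 8 \frac{k}{k} = \left(-8\right) 1 = -8$)
$E{\left(Q,g \right)} = 48$ ($E{\left(Q,g \right)} = \left(-8\right) \left(-6\right) = 48$)
$E{\left(\frac{10 - 11}{6 + 12},15 \right)} - -59786 = 48 - -59786 = 48 + 59786 = 59834$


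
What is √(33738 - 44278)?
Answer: 2*I*√2635 ≈ 102.66*I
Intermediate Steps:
√(33738 - 44278) = √(-10540) = 2*I*√2635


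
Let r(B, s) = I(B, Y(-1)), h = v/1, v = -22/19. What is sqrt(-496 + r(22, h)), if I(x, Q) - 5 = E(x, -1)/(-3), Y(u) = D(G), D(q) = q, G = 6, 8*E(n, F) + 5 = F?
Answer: I*sqrt(1963)/2 ≈ 22.153*I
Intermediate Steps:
E(n, F) = -5/8 + F/8
Y(u) = 6
v = -22/19 (v = -22*1/19 = -22/19 ≈ -1.1579)
h = -22/19 (h = -22/19/1 = -22/19*1 = -22/19 ≈ -1.1579)
I(x, Q) = 21/4 (I(x, Q) = 5 + (-5/8 + (1/8)*(-1))/(-3) = 5 + (-5/8 - 1/8)*(-1/3) = 5 - 3/4*(-1/3) = 5 + 1/4 = 21/4)
r(B, s) = 21/4
sqrt(-496 + r(22, h)) = sqrt(-496 + 21/4) = sqrt(-1963/4) = I*sqrt(1963)/2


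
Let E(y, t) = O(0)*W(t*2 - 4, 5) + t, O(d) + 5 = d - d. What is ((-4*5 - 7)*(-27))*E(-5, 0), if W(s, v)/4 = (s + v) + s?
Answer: 43740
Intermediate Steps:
W(s, v) = 4*v + 8*s (W(s, v) = 4*((s + v) + s) = 4*(v + 2*s) = 4*v + 8*s)
O(d) = -5 (O(d) = -5 + (d - d) = -5 + 0 = -5)
E(y, t) = 60 - 79*t (E(y, t) = -5*(4*5 + 8*(t*2 - 4)) + t = -5*(20 + 8*(2*t - 4)) + t = -5*(20 + 8*(-4 + 2*t)) + t = -5*(20 + (-32 + 16*t)) + t = -5*(-12 + 16*t) + t = (60 - 80*t) + t = 60 - 79*t)
((-4*5 - 7)*(-27))*E(-5, 0) = ((-4*5 - 7)*(-27))*(60 - 79*0) = ((-20 - 7)*(-27))*(60 + 0) = -27*(-27)*60 = 729*60 = 43740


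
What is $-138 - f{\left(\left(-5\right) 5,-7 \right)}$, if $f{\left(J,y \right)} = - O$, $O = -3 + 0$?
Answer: $-141$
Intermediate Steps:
$O = -3$
$f{\left(J,y \right)} = 3$ ($f{\left(J,y \right)} = \left(-1\right) \left(-3\right) = 3$)
$-138 - f{\left(\left(-5\right) 5,-7 \right)} = -138 - 3 = -141$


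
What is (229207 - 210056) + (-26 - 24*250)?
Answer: 13125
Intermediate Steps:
(229207 - 210056) + (-26 - 24*250) = 19151 + (-26 - 6000) = 19151 - 6026 = 13125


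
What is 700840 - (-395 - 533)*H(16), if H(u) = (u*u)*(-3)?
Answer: -11864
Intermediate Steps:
H(u) = -3*u**2 (H(u) = u**2*(-3) = -3*u**2)
700840 - (-395 - 533)*H(16) = 700840 - (-395 - 533)*(-3*16**2) = 700840 - (-928)*(-3*256) = 700840 - (-928)*(-768) = 700840 - 1*712704 = 700840 - 712704 = -11864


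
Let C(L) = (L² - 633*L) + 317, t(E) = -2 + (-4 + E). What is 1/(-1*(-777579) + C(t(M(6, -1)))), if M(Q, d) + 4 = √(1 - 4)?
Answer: I/(653*√3 + 784323*I) ≈ 1.275e-6 + 1.8386e-9*I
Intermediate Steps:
M(Q, d) = -4 + I*√3 (M(Q, d) = -4 + √(1 - 4) = -4 + √(-3) = -4 + I*√3)
t(E) = -6 + E
C(L) = 317 + L² - 633*L
1/(-1*(-777579) + C(t(M(6, -1)))) = 1/(-1*(-777579) + (317 + (-6 + (-4 + I*√3))² - 633*(-6 + (-4 + I*√3)))) = 1/(777579 + (317 + (-10 + I*√3)² - 633*(-10 + I*√3))) = 1/(777579 + (317 + (-10 + I*√3)² + (6330 - 633*I*√3))) = 1/(777579 + (6647 + (-10 + I*√3)² - 633*I*√3)) = 1/(784226 + (-10 + I*√3)² - 633*I*√3)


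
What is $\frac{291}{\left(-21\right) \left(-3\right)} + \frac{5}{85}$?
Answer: $\frac{1670}{357} \approx 4.6779$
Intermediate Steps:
$\frac{291}{\left(-21\right) \left(-3\right)} + \frac{5}{85} = \frac{291}{63} + 5 \cdot \frac{1}{85} = 291 \cdot \frac{1}{63} + \frac{1}{17} = \frac{97}{21} + \frac{1}{17} = \frac{1670}{357}$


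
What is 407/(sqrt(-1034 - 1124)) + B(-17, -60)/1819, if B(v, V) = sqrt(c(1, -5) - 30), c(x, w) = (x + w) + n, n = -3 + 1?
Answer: I*(12948 - 740333*sqrt(2158))/3925402 ≈ -8.758*I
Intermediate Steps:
n = -2
c(x, w) = -2 + w + x (c(x, w) = (x + w) - 2 = (w + x) - 2 = -2 + w + x)
B(v, V) = 6*I (B(v, V) = sqrt((-2 - 5 + 1) - 30) = sqrt(-6 - 30) = sqrt(-36) = 6*I)
407/(sqrt(-1034 - 1124)) + B(-17, -60)/1819 = 407/(sqrt(-1034 - 1124)) + (6*I)/1819 = 407/(sqrt(-2158)) + (6*I)*(1/1819) = 407/((I*sqrt(2158))) + 6*I/1819 = 407*(-I*sqrt(2158)/2158) + 6*I/1819 = -407*I*sqrt(2158)/2158 + 6*I/1819 = 6*I/1819 - 407*I*sqrt(2158)/2158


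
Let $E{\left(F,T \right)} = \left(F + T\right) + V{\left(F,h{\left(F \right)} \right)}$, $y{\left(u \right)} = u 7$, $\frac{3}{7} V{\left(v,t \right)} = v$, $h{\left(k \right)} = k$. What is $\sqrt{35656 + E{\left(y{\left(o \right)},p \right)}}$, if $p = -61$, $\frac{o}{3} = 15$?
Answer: $\sqrt{36645} \approx 191.43$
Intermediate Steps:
$o = 45$ ($o = 3 \cdot 15 = 45$)
$V{\left(v,t \right)} = \frac{7 v}{3}$
$y{\left(u \right)} = 7 u$
$E{\left(F,T \right)} = T + \frac{10 F}{3}$ ($E{\left(F,T \right)} = \left(F + T\right) + \frac{7 F}{3} = T + \frac{10 F}{3}$)
$\sqrt{35656 + E{\left(y{\left(o \right)},p \right)}} = \sqrt{35656 - \left(61 - \frac{10 \cdot 7 \cdot 45}{3}\right)} = \sqrt{35656 + \left(-61 + \frac{10}{3} \cdot 315\right)} = \sqrt{35656 + \left(-61 + 1050\right)} = \sqrt{35656 + 989} = \sqrt{36645}$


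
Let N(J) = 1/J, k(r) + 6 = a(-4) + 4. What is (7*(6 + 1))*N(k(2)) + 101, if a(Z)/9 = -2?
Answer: 1971/20 ≈ 98.550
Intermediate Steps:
a(Z) = -18 (a(Z) = 9*(-2) = -18)
k(r) = -20 (k(r) = -6 + (-18 + 4) = -6 - 14 = -20)
(7*(6 + 1))*N(k(2)) + 101 = (7*(6 + 1))/(-20) + 101 = (7*7)*(-1/20) + 101 = 49*(-1/20) + 101 = -49/20 + 101 = 1971/20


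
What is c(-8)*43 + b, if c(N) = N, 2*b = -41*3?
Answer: -811/2 ≈ -405.50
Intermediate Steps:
b = -123/2 (b = (-41*3)/2 = (½)*(-123) = -123/2 ≈ -61.500)
c(-8)*43 + b = -8*43 - 123/2 = -344 - 123/2 = -811/2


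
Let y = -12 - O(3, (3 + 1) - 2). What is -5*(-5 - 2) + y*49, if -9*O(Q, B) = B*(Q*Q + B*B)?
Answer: -3703/9 ≈ -411.44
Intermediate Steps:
O(Q, B) = -B*(B² + Q²)/9 (O(Q, B) = -B*(Q*Q + B*B)/9 = -B*(Q² + B²)/9 = -B*(B² + Q²)/9)
y = -82/9 (y = -12 - (-1)*((3 + 1) - 2)*(((3 + 1) - 2)² + 3²)/9 = -12 - (-1)*(4 - 2)*((4 - 2)² + 9)/9 = -12 - (-1)*2*(2² + 9)/9 = -12 - (-1)*2*(4 + 9)/9 = -12 - (-1)*2*13/9 = -12 - 1*(-26/9) = -12 + 26/9 = -82/9 ≈ -9.1111)
-5*(-5 - 2) + y*49 = -5*(-5 - 2) - 82/9*49 = -5*(-7) - 4018/9 = 35 - 4018/9 = -3703/9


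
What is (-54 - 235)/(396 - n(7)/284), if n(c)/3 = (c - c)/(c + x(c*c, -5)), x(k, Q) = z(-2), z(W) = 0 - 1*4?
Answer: -289/396 ≈ -0.72980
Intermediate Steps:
z(W) = -4 (z(W) = 0 - 4 = -4)
x(k, Q) = -4
n(c) = 0 (n(c) = 3*((c - c)/(c - 4)) = 3*(0/(-4 + c)) = 3*0 = 0)
(-54 - 235)/(396 - n(7)/284) = (-54 - 235)/(396 - 0/284) = -289/(396 - 0/284) = -289/(396 - 1*0) = -289/(396 + 0) = -289/396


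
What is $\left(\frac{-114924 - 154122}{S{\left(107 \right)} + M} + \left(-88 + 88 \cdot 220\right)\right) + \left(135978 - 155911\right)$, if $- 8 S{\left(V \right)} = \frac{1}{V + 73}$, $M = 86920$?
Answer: $- \frac{83121358379}{125164799} \approx -664.1$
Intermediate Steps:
$S{\left(V \right)} = - \frac{1}{8 \left(73 + V\right)}$ ($S{\left(V \right)} = - \frac{1}{8 \left(V + 73\right)} = - \frac{1}{8 \left(73 + V\right)}$)
$\left(\frac{-114924 - 154122}{S{\left(107 \right)} + M} + \left(-88 + 88 \cdot 220\right)\right) + \left(135978 - 155911\right) = \left(\frac{-114924 - 154122}{- \frac{1}{584 + 8 \cdot 107} + 86920} + \left(-88 + 88 \cdot 220\right)\right) + \left(135978 - 155911\right) = \left(- \frac{269046}{- \frac{1}{584 + 856} + 86920} + \left(-88 + 19360\right)\right) - 19933 = \left(- \frac{269046}{- \frac{1}{1440} + 86920} + 19272\right) - 19933 = \left(- \frac{269046}{\frac{125164799}{1440}} + 19272\right) - 19933 = \left(\left(-269046\right) \frac{1440}{125164799} + 19272\right) - 19933 = \left(- \frac{387426240}{125164799} + 19272\right) - 19933 = \frac{2411788580088}{125164799} - 19933 = - \frac{83121358379}{125164799}$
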